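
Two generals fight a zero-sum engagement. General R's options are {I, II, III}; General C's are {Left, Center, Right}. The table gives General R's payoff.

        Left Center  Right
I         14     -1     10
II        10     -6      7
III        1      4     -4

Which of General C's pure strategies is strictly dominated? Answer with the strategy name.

Right holds General R's payoff strictly below Left in every row: 10 < 14, 7 < 10, -4 < 1.
So Left is strictly dominated for General C.

Left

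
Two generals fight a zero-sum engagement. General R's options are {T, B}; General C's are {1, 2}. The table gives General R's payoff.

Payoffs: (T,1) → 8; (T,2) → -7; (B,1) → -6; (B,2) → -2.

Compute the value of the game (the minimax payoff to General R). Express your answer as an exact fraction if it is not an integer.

-58/19

Row minima: T → -7, B → -6; maximin = -6.
Column maxima: 1 → 8, 2 → -2; minimax = -2.
-6 ≠ -2, so there is no saddle point; optimal play is mixed.
Let General R play T with probability p. Expected payoff against 1: 8p + (-6)(1−p) = 14p − 6; against 2: (-7)p + (-2)(1−p) = −5p − 2.
Setting these equal: 14p − 6 = −5p − 2 ⇒ 19p = 4 ⇒ p = 4/19, and the value is (14)·(4/19) − 6 = -58/19.
For General C: with q = P(1), equating T's and B's payoffs gives 15q − 7 = −4q − 2 ⇒ q = 5/19.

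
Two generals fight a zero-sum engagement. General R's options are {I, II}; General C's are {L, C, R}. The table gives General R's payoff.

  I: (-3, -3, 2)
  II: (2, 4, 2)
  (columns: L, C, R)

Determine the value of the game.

2

Row minima: I → -3, II → 2; maximin = 2.
Column maxima: L → 2, C → 4, R → 2; minimax = 2.
Since maximin = minimax = 2, there is a saddle point and the value is 2.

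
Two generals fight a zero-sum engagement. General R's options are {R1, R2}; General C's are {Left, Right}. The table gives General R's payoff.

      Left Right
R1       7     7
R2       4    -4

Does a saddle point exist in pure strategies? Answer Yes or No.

Row minima: R1 → 7, R2 → -4; maximin = 7.
Column maxima: Left → 7, Right → 7; minimax = 7.
maximin = minimax = 7, so a saddle point exists.

Yes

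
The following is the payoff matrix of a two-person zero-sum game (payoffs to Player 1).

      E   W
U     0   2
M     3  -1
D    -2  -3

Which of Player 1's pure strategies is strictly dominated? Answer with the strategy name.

D

U gives a strictly higher payoff than D against every column: 0 > -2, 2 > -3.
So D is strictly dominated and Player 1 never plays it.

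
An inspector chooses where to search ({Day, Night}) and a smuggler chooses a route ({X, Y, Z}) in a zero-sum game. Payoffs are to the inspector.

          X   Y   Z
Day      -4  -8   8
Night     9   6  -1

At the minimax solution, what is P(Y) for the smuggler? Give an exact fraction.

9/23

Row minima: Day → -8, Night → -1; maximin = -1.
Column maxima: X → 9, Y → 6, Z → 8; minimax = 6.
-1 ≠ 6, so there is no saddle point; optimal play is mixed.
X is strictly dominated by Y (it gives the inspector strictly more in every row), so the smuggler never plays it.
On the remaining 2×2 (Day, Night vs Y, Z):
Let the inspector play Day with probability p. Expected payoff against Y: (-8)p + 6(1−p) = −14p + 6; against Z: 8p + (-1)(1−p) = 9p − 1.
Setting these equal: −14p + 6 = 9p − 1 ⇒ −23p = -7 ⇒ p = 7/23, and the value is (-14)·(7/23) + 6 = 40/23.
For the smuggler: with q = P(Y), equating Day's and Night's payoffs gives −16q + 8 = 7q − 1 ⇒ q = 9/23.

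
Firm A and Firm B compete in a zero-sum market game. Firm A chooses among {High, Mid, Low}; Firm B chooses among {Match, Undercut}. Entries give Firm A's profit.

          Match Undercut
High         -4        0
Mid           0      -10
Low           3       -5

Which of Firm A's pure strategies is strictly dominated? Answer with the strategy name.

Mid

Low gives a strictly higher payoff than Mid against every column: 3 > 0, -5 > -10.
So Mid is strictly dominated and Firm A never plays it.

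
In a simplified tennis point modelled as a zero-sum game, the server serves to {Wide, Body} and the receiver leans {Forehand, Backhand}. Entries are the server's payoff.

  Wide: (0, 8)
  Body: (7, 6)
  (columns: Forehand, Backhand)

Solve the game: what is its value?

56/9

Row minima: Wide → 0, Body → 6; maximin = 6.
Column maxima: Forehand → 7, Backhand → 8; minimax = 7.
6 ≠ 7, so there is no saddle point; optimal play is mixed.
Let the server play Wide with probability p. Expected payoff against Forehand: 0p + 7(1−p) = −7p + 7; against Backhand: 8p + 6(1−p) = 2p + 6.
Setting these equal: −7p + 7 = 2p + 6 ⇒ −9p = -1 ⇒ p = 1/9, and the value is (-7)·(1/9) + 7 = 56/9.
For the receiver: with q = P(Forehand), equating Wide's and Body's payoffs gives −8q + 8 = q + 6 ⇒ q = 2/9.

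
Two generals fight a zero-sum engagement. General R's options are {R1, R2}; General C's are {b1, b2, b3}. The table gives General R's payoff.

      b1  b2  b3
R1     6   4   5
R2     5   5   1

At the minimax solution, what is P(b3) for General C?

1/5

Row minima: R1 → 4, R2 → 1; maximin = 4.
Column maxima: b1 → 6, b2 → 5, b3 → 5; minimax = 5.
4 ≠ 5, so there is no saddle point; optimal play is mixed.
b1 is strictly dominated by b3 (it gives General R strictly more in every row), so General C never plays it.
On the remaining 2×2 (R1, R2 vs b2, b3):
Let General R play R1 with probability p. Expected payoff against b2: 4p + 5(1−p) = −p + 5; against b3: 5p + 1(1−p) = 4p + 1.
Setting these equal: −p + 5 = 4p + 1 ⇒ −5p = -4 ⇒ p = 4/5, and the value is (-1)·(4/5) + 5 = 21/5.
For General C: with q = P(b2), equating R1's and R2's payoffs gives −q + 5 = 4q + 1 ⇒ q = 4/5.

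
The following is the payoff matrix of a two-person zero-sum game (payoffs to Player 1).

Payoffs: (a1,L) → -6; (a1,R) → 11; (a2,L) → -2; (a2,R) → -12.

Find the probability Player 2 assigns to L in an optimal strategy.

Row minima: a1 → -6, a2 → -12; maximin = -6.
Column maxima: L → -2, R → 11; minimax = -2.
-6 ≠ -2, so there is no saddle point; optimal play is mixed.
Let Player 1 play a1 with probability p. Expected payoff against L: (-6)p + (-2)(1−p) = −4p − 2; against R: 11p + (-12)(1−p) = 23p − 12.
Setting these equal: −4p − 2 = 23p − 12 ⇒ −27p = -10 ⇒ p = 10/27, and the value is (-4)·(10/27) − 2 = -94/27.
For Player 2: with q = P(L), equating a1's and a2's payoffs gives −17q + 11 = 10q − 12 ⇒ q = 23/27.

23/27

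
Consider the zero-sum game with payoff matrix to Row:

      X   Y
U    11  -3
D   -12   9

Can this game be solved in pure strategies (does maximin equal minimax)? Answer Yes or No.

No

Row minima: U → -3, D → -12; maximin = -3.
Column maxima: X → 11, Y → 9; minimax = 9.
-3 ≠ 9, so no pure-strategy equilibrium exists.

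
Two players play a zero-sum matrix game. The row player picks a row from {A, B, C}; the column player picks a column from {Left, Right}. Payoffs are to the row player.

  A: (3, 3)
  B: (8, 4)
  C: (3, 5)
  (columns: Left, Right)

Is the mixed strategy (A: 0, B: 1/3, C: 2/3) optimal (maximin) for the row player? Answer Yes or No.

Against Left this mix gives (1/3)·8 + (2/3)·3 = 14/3.
Against Right this mix gives (1/3)·4 + (2/3)·5 = 14/3.
All of the column player's active replies (Left, Right) yield 14/3, and no column does worse for the row player. The mix makes the column player indifferent and guarantees 14/3, so it is optimal.

Yes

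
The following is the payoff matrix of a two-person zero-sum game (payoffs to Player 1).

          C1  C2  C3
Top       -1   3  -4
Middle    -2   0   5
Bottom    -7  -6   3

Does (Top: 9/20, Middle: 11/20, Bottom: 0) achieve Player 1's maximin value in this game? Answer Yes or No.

No

Against C1 this mix gives (9/20)·(-1) + (11/20)·(-2) = -31/20.
Against C2 this mix gives (9/20)·3 + (11/20)·0 = 27/20.
Against C3 this mix gives (9/20)·(-4) + (11/20)·5 = 19/20.
Player 2 will play C1, holding Player 1 to -31/20. Shifting weight toward the row that does better against C1 would raise this floor (the equalizing mix achieves -13/10 against both C1 and C3), so the proposed strategy is not optimal.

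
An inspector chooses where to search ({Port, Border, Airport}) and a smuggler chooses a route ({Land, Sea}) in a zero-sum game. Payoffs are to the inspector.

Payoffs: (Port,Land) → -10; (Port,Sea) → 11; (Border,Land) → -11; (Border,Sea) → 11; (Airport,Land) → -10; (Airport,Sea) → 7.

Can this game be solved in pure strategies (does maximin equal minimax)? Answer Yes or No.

Yes

Row minima: Port → -10, Border → -11, Airport → -10; maximin = -10.
Column maxima: Land → -10, Sea → 11; minimax = -10.
maximin = minimax = -10, so a saddle point exists.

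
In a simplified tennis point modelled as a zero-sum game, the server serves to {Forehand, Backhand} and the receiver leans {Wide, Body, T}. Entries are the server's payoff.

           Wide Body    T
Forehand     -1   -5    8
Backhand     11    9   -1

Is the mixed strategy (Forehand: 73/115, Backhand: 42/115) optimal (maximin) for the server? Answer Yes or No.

Against Wide this mix gives (73/115)·(-1) + (42/115)·11 = 389/115.
Against Body this mix gives (73/115)·(-5) + (42/115)·9 = 13/115.
Against T this mix gives (73/115)·8 + (42/115)·(-1) = 542/115.
The receiver will play Body, holding the server to 13/115. Shifting weight toward the row that does better against Body would raise this floor (the equalizing mix achieves 67/23 against both Body and T), so the proposed strategy is not optimal.

No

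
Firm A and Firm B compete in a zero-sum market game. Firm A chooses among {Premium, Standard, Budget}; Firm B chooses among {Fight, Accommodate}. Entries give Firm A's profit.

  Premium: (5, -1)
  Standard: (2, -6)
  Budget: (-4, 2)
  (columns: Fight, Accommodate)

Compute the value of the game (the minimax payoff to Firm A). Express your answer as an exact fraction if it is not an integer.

1/2

Row minima: Premium → -1, Standard → -6, Budget → -4; maximin = -1.
Column maxima: Fight → 5, Accommodate → 2; minimax = 2.
-1 ≠ 2, so there is no saddle point; optimal play is mixed.
Standard is strictly dominated by Premium, so Firm A never plays it.
On the remaining 2×2 (Premium, Budget vs Fight, Accommodate):
Let Firm A play Premium with probability p. Expected payoff against Fight: 5p + (-4)(1−p) = 9p − 4; against Accommodate: (-1)p + 2(1−p) = −3p + 2.
Setting these equal: 9p − 4 = −3p + 2 ⇒ 12p = 6 ⇒ p = 1/2, and the value is (9)·(1/2) − 4 = 1/2.
For Firm B: with q = P(Fight), equating Premium's and Budget's payoffs gives 6q − 1 = −6q + 2 ⇒ q = 1/4.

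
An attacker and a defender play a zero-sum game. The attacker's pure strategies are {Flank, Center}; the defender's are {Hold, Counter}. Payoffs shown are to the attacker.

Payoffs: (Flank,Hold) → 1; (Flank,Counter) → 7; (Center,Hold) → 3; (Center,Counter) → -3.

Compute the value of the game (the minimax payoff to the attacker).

2

Row minima: Flank → 1, Center → -3; maximin = 1.
Column maxima: Hold → 3, Counter → 7; minimax = 3.
1 ≠ 3, so there is no saddle point; optimal play is mixed.
Let the attacker play Flank with probability p. Expected payoff against Hold: 1p + 3(1−p) = −2p + 3; against Counter: 7p + (-3)(1−p) = 10p − 3.
Setting these equal: −2p + 3 = 10p − 3 ⇒ −12p = -6 ⇒ p = 1/2, and the value is (-2)·(1/2) + 3 = 2.
For the defender: with q = P(Hold), equating Flank's and Center's payoffs gives −6q + 7 = 6q − 3 ⇒ q = 5/6.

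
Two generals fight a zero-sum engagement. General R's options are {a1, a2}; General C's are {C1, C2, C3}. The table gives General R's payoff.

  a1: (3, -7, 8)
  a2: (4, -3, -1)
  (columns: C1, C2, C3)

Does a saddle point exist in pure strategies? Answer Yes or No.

Row minima: a1 → -7, a2 → -3; maximin = -3.
Column maxima: C1 → 4, C2 → -3, C3 → 8; minimax = -3.
maximin = minimax = -3, so a saddle point exists.

Yes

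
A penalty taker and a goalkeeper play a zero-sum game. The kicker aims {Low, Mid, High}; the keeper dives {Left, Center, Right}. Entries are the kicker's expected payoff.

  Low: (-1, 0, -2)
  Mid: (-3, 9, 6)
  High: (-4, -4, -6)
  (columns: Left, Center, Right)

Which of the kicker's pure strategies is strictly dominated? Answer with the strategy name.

High

Low gives a strictly higher payoff than High against every column: -1 > -4, 0 > -4, -2 > -6.
So High is strictly dominated and the kicker never plays it.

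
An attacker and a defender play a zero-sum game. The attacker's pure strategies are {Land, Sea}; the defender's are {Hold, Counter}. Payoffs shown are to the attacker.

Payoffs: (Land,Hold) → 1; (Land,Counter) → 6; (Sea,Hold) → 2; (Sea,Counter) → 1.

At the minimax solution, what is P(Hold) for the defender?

Row minima: Land → 1, Sea → 1; maximin = 1.
Column maxima: Hold → 2, Counter → 6; minimax = 2.
1 ≠ 2, so there is no saddle point; optimal play is mixed.
Let the attacker play Land with probability p. Expected payoff against Hold: 1p + 2(1−p) = −p + 2; against Counter: 6p + 1(1−p) = 5p + 1.
Setting these equal: −p + 2 = 5p + 1 ⇒ −6p = -1 ⇒ p = 1/6, and the value is (-1)·(1/6) + 2 = 11/6.
For the defender: with q = P(Hold), equating Land's and Sea's payoffs gives −5q + 6 = q + 1 ⇒ q = 5/6.

5/6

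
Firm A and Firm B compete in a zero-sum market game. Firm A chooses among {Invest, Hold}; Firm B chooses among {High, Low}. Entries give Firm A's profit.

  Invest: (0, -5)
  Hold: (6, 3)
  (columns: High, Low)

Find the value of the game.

3

Row minima: Invest → -5, Hold → 3; maximin = 3.
Column maxima: High → 6, Low → 3; minimax = 3.
Since maximin = minimax = 3, there is a saddle point and the value is 3.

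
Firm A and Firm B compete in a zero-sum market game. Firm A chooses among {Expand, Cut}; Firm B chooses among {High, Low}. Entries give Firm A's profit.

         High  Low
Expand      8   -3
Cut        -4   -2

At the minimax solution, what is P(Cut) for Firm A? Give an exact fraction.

11/13

Row minima: Expand → -3, Cut → -4; maximin = -3.
Column maxima: High → 8, Low → -2; minimax = -2.
-3 ≠ -2, so there is no saddle point; optimal play is mixed.
Let Firm A play Expand with probability p. Expected payoff against High: 8p + (-4)(1−p) = 12p − 4; against Low: (-3)p + (-2)(1−p) = −p − 2.
Setting these equal: 12p − 4 = −p − 2 ⇒ 13p = 2 ⇒ p = 2/13, and the value is (12)·(2/13) − 4 = -28/13.
For Firm B: with q = P(High), equating Expand's and Cut's payoffs gives 11q − 3 = −2q − 2 ⇒ q = 1/13.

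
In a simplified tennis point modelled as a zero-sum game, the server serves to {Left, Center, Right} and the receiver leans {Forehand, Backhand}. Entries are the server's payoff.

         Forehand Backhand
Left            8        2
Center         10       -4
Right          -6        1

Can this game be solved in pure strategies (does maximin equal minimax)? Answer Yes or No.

Yes

Row minima: Left → 2, Center → -4, Right → -6; maximin = 2.
Column maxima: Forehand → 10, Backhand → 2; minimax = 2.
maximin = minimax = 2, so a saddle point exists.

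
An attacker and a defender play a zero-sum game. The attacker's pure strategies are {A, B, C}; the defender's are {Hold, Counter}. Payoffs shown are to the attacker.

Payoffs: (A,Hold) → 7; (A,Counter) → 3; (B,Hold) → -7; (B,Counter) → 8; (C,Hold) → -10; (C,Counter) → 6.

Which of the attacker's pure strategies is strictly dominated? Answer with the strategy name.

C

B gives a strictly higher payoff than C against every column: -7 > -10, 8 > 6.
So C is strictly dominated and the attacker never plays it.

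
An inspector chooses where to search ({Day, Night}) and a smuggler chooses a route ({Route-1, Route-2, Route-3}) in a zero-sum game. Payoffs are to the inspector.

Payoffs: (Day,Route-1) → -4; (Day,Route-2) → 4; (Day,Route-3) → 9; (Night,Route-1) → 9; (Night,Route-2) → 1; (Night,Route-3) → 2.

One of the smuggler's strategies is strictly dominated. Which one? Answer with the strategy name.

Route-2 holds the inspector's payoff strictly below Route-3 in every row: 4 < 9, 1 < 2.
So Route-3 is strictly dominated for the smuggler.

Route-3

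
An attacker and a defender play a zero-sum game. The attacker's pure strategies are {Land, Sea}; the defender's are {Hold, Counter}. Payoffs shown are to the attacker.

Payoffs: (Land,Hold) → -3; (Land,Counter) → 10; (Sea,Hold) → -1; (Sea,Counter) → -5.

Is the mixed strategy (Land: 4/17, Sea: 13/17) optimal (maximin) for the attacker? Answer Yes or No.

Yes

Against Hold this mix gives (4/17)·(-3) + (13/17)·(-1) = -25/17.
Against Counter this mix gives (4/17)·10 + (13/17)·(-5) = -25/17.
All of the defender's active replies (Hold, Counter) yield -25/17, and no column does worse for the attacker. The mix makes the defender indifferent and guarantees -25/17, so it is optimal.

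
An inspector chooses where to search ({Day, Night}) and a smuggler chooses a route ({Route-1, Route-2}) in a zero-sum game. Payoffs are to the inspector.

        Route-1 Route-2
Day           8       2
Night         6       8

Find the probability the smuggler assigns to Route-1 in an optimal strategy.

3/4

Row minima: Day → 2, Night → 6; maximin = 6.
Column maxima: Route-1 → 8, Route-2 → 8; minimax = 8.
6 ≠ 8, so there is no saddle point; optimal play is mixed.
Let the inspector play Day with probability p. Expected payoff against Route-1: 8p + 6(1−p) = 2p + 6; against Route-2: 2p + 8(1−p) = −6p + 8.
Setting these equal: 2p + 6 = −6p + 8 ⇒ 8p = 2 ⇒ p = 1/4, and the value is (2)·(1/4) + 6 = 13/2.
For the smuggler: with q = P(Route-1), equating Day's and Night's payoffs gives 6q + 2 = −2q + 8 ⇒ q = 3/4.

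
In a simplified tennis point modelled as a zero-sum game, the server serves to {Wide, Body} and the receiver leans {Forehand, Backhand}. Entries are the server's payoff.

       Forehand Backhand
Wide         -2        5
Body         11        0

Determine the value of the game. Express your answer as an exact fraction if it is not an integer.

55/18

Row minima: Wide → -2, Body → 0; maximin = 0.
Column maxima: Forehand → 11, Backhand → 5; minimax = 5.
0 ≠ 5, so there is no saddle point; optimal play is mixed.
Let the server play Wide with probability p. Expected payoff against Forehand: (-2)p + 11(1−p) = −13p + 11; against Backhand: 5p + 0(1−p) = 5p.
Setting these equal: −13p + 11 = 5p ⇒ −18p = -11 ⇒ p = 11/18, and the value is (-13)·(11/18) + 11 = 55/18.
For the receiver: with q = P(Forehand), equating Wide's and Body's payoffs gives −7q + 5 = 11q ⇒ q = 5/18.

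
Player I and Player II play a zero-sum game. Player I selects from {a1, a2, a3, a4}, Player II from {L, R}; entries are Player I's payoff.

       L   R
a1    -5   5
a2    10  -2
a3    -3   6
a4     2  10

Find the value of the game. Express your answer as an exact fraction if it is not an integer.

Row minima: a1 → -5, a2 → -2, a3 → -3, a4 → 2; maximin = 2.
Column maxima: L → 10, R → 10; minimax = 10.
2 ≠ 10, so there is no saddle point; optimal play is mixed.
a1 is strictly dominated by a3, so Player I never plays it.
a3 is strictly dominated by a4, so Player I never plays it.
On the remaining 2×2 (a2, a4 vs L, R):
Let Player I play a2 with probability p. Expected payoff against L: 10p + 2(1−p) = 8p + 2; against R: (-2)p + 10(1−p) = −12p + 10.
Setting these equal: 8p + 2 = −12p + 10 ⇒ 20p = 8 ⇒ p = 2/5, and the value is (8)·(2/5) + 2 = 26/5.
For Player II: with q = P(L), equating a2's and a4's payoffs gives 12q − 2 = −8q + 10 ⇒ q = 3/5.

26/5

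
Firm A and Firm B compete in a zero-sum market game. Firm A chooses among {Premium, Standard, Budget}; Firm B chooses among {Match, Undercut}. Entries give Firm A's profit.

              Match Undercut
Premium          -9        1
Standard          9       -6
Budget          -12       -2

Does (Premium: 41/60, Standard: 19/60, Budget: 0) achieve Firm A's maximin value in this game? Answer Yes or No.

No

Against Match this mix gives (41/60)·(-9) + (19/60)·9 = -33/10.
Against Undercut this mix gives (41/60)·1 + (19/60)·(-6) = -73/60.
Firm B will play Match, holding Firm A to -33/10. Shifting weight toward the row that does better against Match would raise this floor (the equalizing mix achieves -9/5 against both Match and Undercut), so the proposed strategy is not optimal.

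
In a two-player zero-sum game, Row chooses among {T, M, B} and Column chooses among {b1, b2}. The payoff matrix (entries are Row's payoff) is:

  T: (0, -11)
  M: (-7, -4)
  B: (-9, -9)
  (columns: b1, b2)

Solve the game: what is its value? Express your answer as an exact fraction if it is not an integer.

Row minima: T → -11, M → -7, B → -9; maximin = -7.
Column maxima: b1 → 0, b2 → -4; minimax = -4.
-7 ≠ -4, so there is no saddle point; optimal play is mixed.
B is strictly dominated by M, so Row never plays it.
On the remaining 2×2 (T, M vs b1, b2):
Let Row play T with probability p. Expected payoff against b1: 0p + (-7)(1−p) = 7p − 7; against b2: (-11)p + (-4)(1−p) = −7p − 4.
Setting these equal: 7p − 7 = −7p − 4 ⇒ 14p = 3 ⇒ p = 3/14, and the value is (7)·(3/14) − 7 = -11/2.
For Column: with q = P(b1), equating T's and M's payoffs gives 11q − 11 = −3q − 4 ⇒ q = 1/2.

-11/2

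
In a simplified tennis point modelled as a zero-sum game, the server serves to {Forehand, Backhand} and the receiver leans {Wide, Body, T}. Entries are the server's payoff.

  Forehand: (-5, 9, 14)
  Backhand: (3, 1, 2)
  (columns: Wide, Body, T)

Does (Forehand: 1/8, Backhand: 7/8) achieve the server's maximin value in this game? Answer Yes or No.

Against Wide this mix gives (1/8)·(-5) + (7/8)·3 = 2.
Against Body this mix gives (1/8)·9 + (7/8)·1 = 2.
Against T this mix gives (1/8)·14 + (7/8)·2 = 7/2.
All of the receiver's active replies (Wide, Body) yield 2, and no column does worse for the server. The mix makes the receiver indifferent and guarantees 2, so it is optimal.

Yes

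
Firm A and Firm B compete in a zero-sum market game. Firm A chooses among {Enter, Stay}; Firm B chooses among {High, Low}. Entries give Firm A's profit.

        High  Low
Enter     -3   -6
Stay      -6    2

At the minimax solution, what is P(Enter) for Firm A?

8/11

Row minima: Enter → -6, Stay → -6; maximin = -6.
Column maxima: High → -3, Low → 2; minimax = -3.
-6 ≠ -3, so there is no saddle point; optimal play is mixed.
Let Firm A play Enter with probability p. Expected payoff against High: (-3)p + (-6)(1−p) = 3p − 6; against Low: (-6)p + 2(1−p) = −8p + 2.
Setting these equal: 3p − 6 = −8p + 2 ⇒ 11p = 8 ⇒ p = 8/11, and the value is (3)·(8/11) − 6 = -42/11.
For Firm B: with q = P(High), equating Enter's and Stay's payoffs gives 3q − 6 = −8q + 2 ⇒ q = 8/11.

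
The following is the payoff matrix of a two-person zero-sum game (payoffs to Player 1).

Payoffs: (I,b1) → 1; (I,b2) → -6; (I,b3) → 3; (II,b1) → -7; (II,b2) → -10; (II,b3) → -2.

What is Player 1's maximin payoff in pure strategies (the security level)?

-6

Row minima: I → -6, II → -10.
The best of these is -6.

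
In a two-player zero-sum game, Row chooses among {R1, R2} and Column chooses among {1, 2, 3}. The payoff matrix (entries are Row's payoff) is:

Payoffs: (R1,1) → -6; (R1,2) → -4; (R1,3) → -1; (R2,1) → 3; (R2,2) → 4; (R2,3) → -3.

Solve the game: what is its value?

Row minima: R1 → -6, R2 → -3; maximin = -3.
Column maxima: 1 → 3, 2 → 4, 3 → -1; minimax = -1.
-3 ≠ -1, so there is no saddle point; optimal play is mixed.
2 is strictly dominated by 1 (it gives Row strictly more in every row), so Column never plays it.
On the remaining 2×2 (R1, R2 vs 1, 3):
Let Row play R1 with probability p. Expected payoff against 1: (-6)p + 3(1−p) = −9p + 3; against 3: (-1)p + (-3)(1−p) = 2p − 3.
Setting these equal: −9p + 3 = 2p − 3 ⇒ −11p = -6 ⇒ p = 6/11, and the value is (-9)·(6/11) + 3 = -21/11.
For Column: with q = P(1), equating R1's and R2's payoffs gives −5q − 1 = 6q − 3 ⇒ q = 2/11.

-21/11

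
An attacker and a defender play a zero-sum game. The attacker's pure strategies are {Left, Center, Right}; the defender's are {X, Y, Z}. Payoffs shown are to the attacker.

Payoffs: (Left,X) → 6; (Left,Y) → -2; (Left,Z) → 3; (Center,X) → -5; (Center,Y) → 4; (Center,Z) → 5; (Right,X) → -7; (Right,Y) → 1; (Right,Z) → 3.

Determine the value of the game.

14/17

Row minima: Left → -2, Center → -5, Right → -7; maximin = -2.
Column maxima: X → 6, Y → 4, Z → 5; minimax = 4.
-2 ≠ 4, so there is no saddle point; optimal play is mixed.
Right is strictly dominated by Center, so the attacker never plays it.
Z is strictly dominated by Y (it gives the attacker strictly more in every row), so the defender never plays it.
On the remaining 2×2 (Left, Center vs X, Y):
Let the attacker play Left with probability p. Expected payoff against X: 6p + (-5)(1−p) = 11p − 5; against Y: (-2)p + 4(1−p) = −6p + 4.
Setting these equal: 11p − 5 = −6p + 4 ⇒ 17p = 9 ⇒ p = 9/17, and the value is (11)·(9/17) − 5 = 14/17.
For the defender: with q = P(X), equating Left's and Center's payoffs gives 8q − 2 = −9q + 4 ⇒ q = 6/17.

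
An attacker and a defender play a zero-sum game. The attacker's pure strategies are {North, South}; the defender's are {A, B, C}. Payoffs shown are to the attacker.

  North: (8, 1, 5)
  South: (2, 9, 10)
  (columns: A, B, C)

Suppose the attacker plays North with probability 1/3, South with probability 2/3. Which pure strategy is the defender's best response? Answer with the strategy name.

A

If the defender plays A, the attacker's expected payoff is (1/3)·8 + (2/3)·2 = 4.
If the defender plays B, the attacker's expected payoff is (1/3)·1 + (2/3)·9 = 19/3.
If the defender plays C, the attacker's expected payoff is (1/3)·5 + (2/3)·10 = 25/3.
The defender minimizes the attacker's payoff; the smallest is 4, so the best response is A.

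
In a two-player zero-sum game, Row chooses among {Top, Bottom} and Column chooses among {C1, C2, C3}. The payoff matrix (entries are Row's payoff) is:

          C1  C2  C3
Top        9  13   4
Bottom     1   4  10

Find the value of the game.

Row minima: Top → 4, Bottom → 1; maximin = 4.
Column maxima: C1 → 9, C2 → 13, C3 → 10; minimax = 9.
4 ≠ 9, so there is no saddle point; optimal play is mixed.
C2 is strictly dominated by C1 (it gives Row strictly more in every row), so Column never plays it.
On the remaining 2×2 (Top, Bottom vs C1, C3):
Let Row play Top with probability p. Expected payoff against C1: 9p + 1(1−p) = 8p + 1; against C3: 4p + 10(1−p) = −6p + 10.
Setting these equal: 8p + 1 = −6p + 10 ⇒ 14p = 9 ⇒ p = 9/14, and the value is (8)·(9/14) + 1 = 43/7.
For Column: with q = P(C1), equating Top's and Bottom's payoffs gives 5q + 4 = −9q + 10 ⇒ q = 3/7.

43/7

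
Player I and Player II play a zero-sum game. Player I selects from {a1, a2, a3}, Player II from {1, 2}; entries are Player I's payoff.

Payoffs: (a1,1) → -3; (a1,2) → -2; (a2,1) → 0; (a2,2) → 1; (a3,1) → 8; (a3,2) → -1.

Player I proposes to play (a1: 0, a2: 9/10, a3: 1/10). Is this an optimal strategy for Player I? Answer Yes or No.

Yes

Against 1 this mix gives (9/10)·0 + (1/10)·8 = 4/5.
Against 2 this mix gives (9/10)·1 + (1/10)·(-1) = 4/5.
All of Player II's active replies (1, 2) yield 4/5, and no column does worse for Player I. The mix makes Player II indifferent and guarantees 4/5, so it is optimal.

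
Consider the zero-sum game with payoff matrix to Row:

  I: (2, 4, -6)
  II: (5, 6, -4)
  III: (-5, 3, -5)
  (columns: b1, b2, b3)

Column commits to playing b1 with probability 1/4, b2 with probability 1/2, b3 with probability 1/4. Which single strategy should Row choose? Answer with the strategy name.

Expected payoff of I: (1/4)·2 + (1/2)·4 + (1/4)·(-6) = 1.
Expected payoff of II: (1/4)·5 + (1/2)·6 + (1/4)·(-4) = 13/4.
Expected payoff of III: (1/4)·(-5) + (1/2)·3 + (1/4)·(-5) = -1.
The largest is 13/4, so Row's best response is II.

II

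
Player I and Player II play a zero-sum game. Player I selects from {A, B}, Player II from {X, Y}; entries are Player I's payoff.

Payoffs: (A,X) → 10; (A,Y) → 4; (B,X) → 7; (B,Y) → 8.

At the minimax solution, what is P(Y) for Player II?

3/7

Row minima: A → 4, B → 7; maximin = 7.
Column maxima: X → 10, Y → 8; minimax = 8.
7 ≠ 8, so there is no saddle point; optimal play is mixed.
Let Player I play A with probability p. Expected payoff against X: 10p + 7(1−p) = 3p + 7; against Y: 4p + 8(1−p) = −4p + 8.
Setting these equal: 3p + 7 = −4p + 8 ⇒ 7p = 1 ⇒ p = 1/7, and the value is (3)·(1/7) + 7 = 52/7.
For Player II: with q = P(X), equating A's and B's payoffs gives 6q + 4 = −q + 8 ⇒ q = 4/7.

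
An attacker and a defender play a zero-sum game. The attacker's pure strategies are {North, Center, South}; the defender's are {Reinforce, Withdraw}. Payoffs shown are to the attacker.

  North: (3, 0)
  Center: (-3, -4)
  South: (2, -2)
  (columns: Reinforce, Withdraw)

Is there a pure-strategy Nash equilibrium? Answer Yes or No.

Row minima: North → 0, Center → -4, South → -2; maximin = 0.
Column maxima: Reinforce → 3, Withdraw → 0; minimax = 0.
maximin = minimax = 0, so a saddle point exists.

Yes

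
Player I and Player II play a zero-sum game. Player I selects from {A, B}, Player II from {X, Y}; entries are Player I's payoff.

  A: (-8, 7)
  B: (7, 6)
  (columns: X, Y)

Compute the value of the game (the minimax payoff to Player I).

97/16

Row minima: A → -8, B → 6; maximin = 6.
Column maxima: X → 7, Y → 7; minimax = 7.
6 ≠ 7, so there is no saddle point; optimal play is mixed.
Let Player I play A with probability p. Expected payoff against X: (-8)p + 7(1−p) = −15p + 7; against Y: 7p + 6(1−p) = p + 6.
Setting these equal: −15p + 7 = p + 6 ⇒ −16p = -1 ⇒ p = 1/16, and the value is (-15)·(1/16) + 7 = 97/16.
For Player II: with q = P(X), equating A's and B's payoffs gives −15q + 7 = q + 6 ⇒ q = 1/16.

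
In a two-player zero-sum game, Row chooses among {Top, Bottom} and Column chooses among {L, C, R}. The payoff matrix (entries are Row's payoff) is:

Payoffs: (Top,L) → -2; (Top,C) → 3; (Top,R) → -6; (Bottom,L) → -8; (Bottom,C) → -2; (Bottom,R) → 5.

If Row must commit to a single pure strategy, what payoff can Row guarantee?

Row minima: Top → -6, Bottom → -8.
The best of these is -6.

-6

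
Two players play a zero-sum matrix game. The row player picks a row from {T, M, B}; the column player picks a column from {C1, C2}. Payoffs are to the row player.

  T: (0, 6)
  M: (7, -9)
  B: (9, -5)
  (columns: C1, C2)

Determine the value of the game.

27/10

Row minima: T → 0, M → -9, B → -5; maximin = 0.
Column maxima: C1 → 9, C2 → 6; minimax = 6.
0 ≠ 6, so there is no saddle point; optimal play is mixed.
M is strictly dominated by B, so the row player never plays it.
On the remaining 2×2 (T, B vs C1, C2):
Let the row player play T with probability p. Expected payoff against C1: 0p + 9(1−p) = −9p + 9; against C2: 6p + (-5)(1−p) = 11p − 5.
Setting these equal: −9p + 9 = 11p − 5 ⇒ −20p = -14 ⇒ p = 7/10, and the value is (-9)·(7/10) + 9 = 27/10.
For the column player: with q = P(C1), equating T's and B's payoffs gives −6q + 6 = 14q − 5 ⇒ q = 11/20.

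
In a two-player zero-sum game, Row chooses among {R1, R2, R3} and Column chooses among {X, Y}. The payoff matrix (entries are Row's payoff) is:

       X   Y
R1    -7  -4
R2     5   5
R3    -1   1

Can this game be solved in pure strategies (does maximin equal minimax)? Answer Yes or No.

Yes

Row minima: R1 → -7, R2 → 5, R3 → -1; maximin = 5.
Column maxima: X → 5, Y → 5; minimax = 5.
maximin = minimax = 5, so a saddle point exists.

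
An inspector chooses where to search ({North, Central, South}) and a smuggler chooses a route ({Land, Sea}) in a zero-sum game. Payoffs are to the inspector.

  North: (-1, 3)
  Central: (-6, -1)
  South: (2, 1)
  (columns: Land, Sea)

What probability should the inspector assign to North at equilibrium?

1/5

Row minima: North → -1, Central → -6, South → 1; maximin = 1.
Column maxima: Land → 2, Sea → 3; minimax = 2.
1 ≠ 2, so there is no saddle point; optimal play is mixed.
Central is strictly dominated by North, so the inspector never plays it.
On the remaining 2×2 (North, South vs Land, Sea):
Let the inspector play North with probability p. Expected payoff against Land: (-1)p + 2(1−p) = −3p + 2; against Sea: 3p + 1(1−p) = 2p + 1.
Setting these equal: −3p + 2 = 2p + 1 ⇒ −5p = -1 ⇒ p = 1/5, and the value is (-3)·(1/5) + 2 = 7/5.
For the smuggler: with q = P(Land), equating North's and South's payoffs gives −4q + 3 = q + 1 ⇒ q = 2/5.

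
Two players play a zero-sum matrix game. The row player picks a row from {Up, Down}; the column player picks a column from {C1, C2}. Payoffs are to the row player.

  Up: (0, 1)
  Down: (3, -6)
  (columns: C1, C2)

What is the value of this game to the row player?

Row minima: Up → 0, Down → -6; maximin = 0.
Column maxima: C1 → 3, C2 → 1; minimax = 1.
0 ≠ 1, so there is no saddle point; optimal play is mixed.
Let the row player play Up with probability p. Expected payoff against C1: 0p + 3(1−p) = −3p + 3; against C2: 1p + (-6)(1−p) = 7p − 6.
Setting these equal: −3p + 3 = 7p − 6 ⇒ −10p = -9 ⇒ p = 9/10, and the value is (-3)·(9/10) + 3 = 3/10.
For the column player: with q = P(C1), equating Up's and Down's payoffs gives −q + 1 = 9q − 6 ⇒ q = 7/10.

3/10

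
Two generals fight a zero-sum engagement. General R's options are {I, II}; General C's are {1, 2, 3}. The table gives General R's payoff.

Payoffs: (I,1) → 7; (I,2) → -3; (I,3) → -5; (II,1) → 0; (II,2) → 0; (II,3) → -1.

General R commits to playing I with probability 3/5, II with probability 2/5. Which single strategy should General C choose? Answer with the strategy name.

3

If General C plays 1, General R's expected payoff is (3/5)·7 + (2/5)·0 = 21/5.
If General C plays 2, General R's expected payoff is (3/5)·(-3) + (2/5)·0 = -9/5.
If General C plays 3, General R's expected payoff is (3/5)·(-5) + (2/5)·(-1) = -17/5.
General C minimizes General R's payoff; the smallest is -17/5, so the best response is 3.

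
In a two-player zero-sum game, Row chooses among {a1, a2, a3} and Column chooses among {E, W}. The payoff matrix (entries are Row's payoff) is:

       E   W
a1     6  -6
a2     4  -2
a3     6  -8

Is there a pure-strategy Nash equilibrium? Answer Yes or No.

Yes

Row minima: a1 → -6, a2 → -2, a3 → -8; maximin = -2.
Column maxima: E → 6, W → -2; minimax = -2.
maximin = minimax = -2, so a saddle point exists.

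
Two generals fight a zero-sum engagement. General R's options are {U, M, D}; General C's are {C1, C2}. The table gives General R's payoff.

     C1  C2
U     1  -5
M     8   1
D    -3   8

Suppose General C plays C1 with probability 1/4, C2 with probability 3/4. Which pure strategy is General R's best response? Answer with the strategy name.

Expected payoff of U: (1/4)·1 + (3/4)·(-5) = -7/2.
Expected payoff of M: (1/4)·8 + (3/4)·1 = 11/4.
Expected payoff of D: (1/4)·(-3) + (3/4)·8 = 21/4.
The largest is 21/4, so General R's best response is D.

D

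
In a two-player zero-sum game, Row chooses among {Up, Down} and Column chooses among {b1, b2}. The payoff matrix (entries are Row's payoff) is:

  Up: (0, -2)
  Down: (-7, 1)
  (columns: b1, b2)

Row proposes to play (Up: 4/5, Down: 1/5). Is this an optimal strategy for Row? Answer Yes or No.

Against b1 this mix gives (4/5)·0 + (1/5)·(-7) = -7/5.
Against b2 this mix gives (4/5)·(-2) + (1/5)·1 = -7/5.
All of Column's active replies (b1, b2) yield -7/5, and no column does worse for Row. The mix makes Column indifferent and guarantees -7/5, so it is optimal.

Yes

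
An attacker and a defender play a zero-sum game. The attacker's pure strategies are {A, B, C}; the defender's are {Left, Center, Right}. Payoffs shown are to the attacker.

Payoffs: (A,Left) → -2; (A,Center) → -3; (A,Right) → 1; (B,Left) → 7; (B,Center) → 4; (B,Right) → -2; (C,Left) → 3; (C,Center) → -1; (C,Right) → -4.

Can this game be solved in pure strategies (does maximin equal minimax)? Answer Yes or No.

Row minima: A → -3, B → -2, C → -4; maximin = -2.
Column maxima: Left → 7, Center → 4, Right → 1; minimax = 1.
-2 ≠ 1, so no pure-strategy equilibrium exists.

No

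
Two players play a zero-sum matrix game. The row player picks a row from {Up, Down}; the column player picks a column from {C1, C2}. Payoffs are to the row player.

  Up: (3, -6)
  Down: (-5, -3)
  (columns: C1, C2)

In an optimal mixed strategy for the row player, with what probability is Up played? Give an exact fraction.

Row minima: Up → -6, Down → -5; maximin = -5.
Column maxima: C1 → 3, C2 → -3; minimax = -3.
-5 ≠ -3, so there is no saddle point; optimal play is mixed.
Let the row player play Up with probability p. Expected payoff against C1: 3p + (-5)(1−p) = 8p − 5; against C2: (-6)p + (-3)(1−p) = −3p − 3.
Setting these equal: 8p − 5 = −3p − 3 ⇒ 11p = 2 ⇒ p = 2/11, and the value is (8)·(2/11) − 5 = -39/11.
For the column player: with q = P(C1), equating Up's and Down's payoffs gives 9q − 6 = −2q − 3 ⇒ q = 3/11.

2/11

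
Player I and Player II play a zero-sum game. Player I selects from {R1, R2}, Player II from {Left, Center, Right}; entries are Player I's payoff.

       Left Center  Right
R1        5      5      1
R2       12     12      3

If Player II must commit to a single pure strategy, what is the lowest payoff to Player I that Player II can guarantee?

Column maxima: Left → 12, Center → 12, Right → 3.
The smallest of these is 3.

3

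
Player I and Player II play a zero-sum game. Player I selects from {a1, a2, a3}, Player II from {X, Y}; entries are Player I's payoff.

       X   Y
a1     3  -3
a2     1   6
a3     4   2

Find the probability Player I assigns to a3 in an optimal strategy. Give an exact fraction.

Row minima: a1 → -3, a2 → 1, a3 → 2; maximin = 2.
Column maxima: X → 4, Y → 6; minimax = 4.
2 ≠ 4, so there is no saddle point; optimal play is mixed.
a1 is strictly dominated by a3, so Player I never plays it.
On the remaining 2×2 (a2, a3 vs X, Y):
Let Player I play a2 with probability p. Expected payoff against X: 1p + 4(1−p) = −3p + 4; against Y: 6p + 2(1−p) = 4p + 2.
Setting these equal: −3p + 4 = 4p + 2 ⇒ −7p = -2 ⇒ p = 2/7, and the value is (-3)·(2/7) + 4 = 22/7.
For Player II: with q = P(X), equating a2's and a3's payoffs gives −5q + 6 = 2q + 2 ⇒ q = 4/7.

5/7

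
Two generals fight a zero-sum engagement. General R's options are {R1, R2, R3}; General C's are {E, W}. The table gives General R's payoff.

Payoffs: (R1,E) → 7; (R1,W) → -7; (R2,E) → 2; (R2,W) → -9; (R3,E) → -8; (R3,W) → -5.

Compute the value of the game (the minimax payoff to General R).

Row minima: R1 → -7, R2 → -9, R3 → -8; maximin = -7.
Column maxima: E → 7, W → -5; minimax = -5.
-7 ≠ -5, so there is no saddle point; optimal play is mixed.
R2 is strictly dominated by R1, so General R never plays it.
On the remaining 2×2 (R1, R3 vs E, W):
Let General R play R1 with probability p. Expected payoff against E: 7p + (-8)(1−p) = 15p − 8; against W: (-7)p + (-5)(1−p) = −2p − 5.
Setting these equal: 15p − 8 = −2p − 5 ⇒ 17p = 3 ⇒ p = 3/17, and the value is (15)·(3/17) − 8 = -91/17.
For General C: with q = P(E), equating R1's and R3's payoffs gives 14q − 7 = −3q − 5 ⇒ q = 2/17.

-91/17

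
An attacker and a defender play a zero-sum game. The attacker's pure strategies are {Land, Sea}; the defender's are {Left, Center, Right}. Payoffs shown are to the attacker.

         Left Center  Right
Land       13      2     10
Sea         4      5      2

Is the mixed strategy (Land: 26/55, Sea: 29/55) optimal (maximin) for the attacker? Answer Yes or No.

Against Left this mix gives (26/55)·13 + (29/55)·4 = 454/55.
Against Center this mix gives (26/55)·2 + (29/55)·5 = 197/55.
Against Right this mix gives (26/55)·10 + (29/55)·2 = 318/55.
The defender will play Center, holding the attacker to 197/55. Shifting weight toward the row that does better against Center would raise this floor (the equalizing mix achieves 46/11 against both Center and Right), so the proposed strategy is not optimal.

No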